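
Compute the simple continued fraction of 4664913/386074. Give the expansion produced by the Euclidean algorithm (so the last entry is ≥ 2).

4664913 = 12*386074 + 32025
386074 = 12*32025 + 1774
32025 = 18*1774 + 93
1774 = 19*93 + 7
93 = 13*7 + 2
7 = 3*2 + 1
2 = 2*1 + 0  (stop)
So 4664913/386074 = [12; 12, 18, 19, 13, 3, 2].

[12; 12, 18, 19, 13, 3, 2]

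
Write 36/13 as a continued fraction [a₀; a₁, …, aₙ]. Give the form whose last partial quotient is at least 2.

36 = 2·13 + 10
13 = 1·10 + 3
10 = 3·3 + 1
3 = 3·1 + 0  (stop)
So 36/13 = [2; 1, 3, 3].

[2; 1, 3, 3]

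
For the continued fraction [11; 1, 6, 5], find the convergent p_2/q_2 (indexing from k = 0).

Using pₖ = aₖpₖ₋₁ + pₖ₋₂, qₖ = aₖqₖ₋₁ + qₖ₋₂ (with p₋₁=1, p₋₂=0, q₋₁=0, q₋₂=1):
  k=0: a=11, p=11, q=1
  k=1: a=1, p=12, q=1
  k=2: a=6, p=83, q=7

83/7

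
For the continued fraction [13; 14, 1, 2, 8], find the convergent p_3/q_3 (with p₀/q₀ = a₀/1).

575/44

Using pₖ = aₖpₖ₋₁ + pₖ₋₂, qₖ = aₖqₖ₋₁ + qₖ₋₂ (with p₋₁=1, p₋₂=0, q₋₁=0, q₋₂=1):
  k=0: a=13, p=13, q=1
  k=1: a=14, p=183, q=14
  k=2: a=1, p=196, q=15
  k=3: a=2, p=575, q=44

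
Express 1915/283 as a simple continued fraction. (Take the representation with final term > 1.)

1915 = 6·283 + 217
283 = 1·217 + 66
217 = 3·66 + 19
66 = 3·19 + 9
19 = 2·9 + 1
9 = 9·1 + 0  (stop)
So 1915/283 = [6; 1, 3, 3, 2, 9].

[6; 1, 3, 3, 2, 9]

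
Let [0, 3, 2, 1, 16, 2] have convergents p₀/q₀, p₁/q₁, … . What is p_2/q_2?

2/7

Using pₖ = aₖpₖ₋₁ + pₖ₋₂, qₖ = aₖqₖ₋₁ + qₖ₋₂ (with p₋₁=1, p₋₂=0, q₋₁=0, q₋₂=1):
  k=0: a=0, p=0, q=1
  k=1: a=3, p=1, q=3
  k=2: a=2, p=2, q=7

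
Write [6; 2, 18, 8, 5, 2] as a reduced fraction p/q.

Using pₖ = aₖpₖ₋₁ + pₖ₋₂ and qₖ = aₖqₖ₋₁ + qₖ₋₂:
  k=0: a=6, p=6, q=1
  k=1: a=2, p=13, q=2
  k=2: a=18, p=240, q=37
  k=3: a=8, p=1933, q=298
  k=4: a=5, p=9905, q=1527
  k=5: a=2, p=21743, q=3352

21743/3352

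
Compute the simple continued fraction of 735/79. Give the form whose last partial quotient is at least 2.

735 = 9*79 + 24
79 = 3*24 + 7
24 = 3*7 + 3
7 = 2*3 + 1
3 = 3*1 + 0  (stop)
So 735/79 = [9; 3, 3, 2, 3].

[9; 3, 3, 2, 3]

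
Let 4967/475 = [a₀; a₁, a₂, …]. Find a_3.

4967 = 10·475 + 217   →  a_0 = 10
475 = 2·217 + 41   →  a_1 = 2
217 = 5·41 + 12   →  a_2 = 5
41 = 3·12 + 5   →  a_3 = 3

3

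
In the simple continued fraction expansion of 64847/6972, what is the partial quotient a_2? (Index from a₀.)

64847 = 9·6972 + 2099   →  a_0 = 9
6972 = 3·2099 + 675   →  a_1 = 3
2099 = 3·675 + 74   →  a_2 = 3

3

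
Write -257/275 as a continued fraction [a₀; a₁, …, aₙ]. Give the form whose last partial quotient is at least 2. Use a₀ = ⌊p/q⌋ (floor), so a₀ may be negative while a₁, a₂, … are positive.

-257 = -1*275 + 18
275 = 15*18 + 5
18 = 3*5 + 3
5 = 1*3 + 2
3 = 1*2 + 1
2 = 2*1 + 0  (stop)
So -257/275 = [-1; 15, 3, 1, 1, 2].

[-1; 15, 3, 1, 1, 2]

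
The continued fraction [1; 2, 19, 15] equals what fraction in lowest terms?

873/587

Using pₖ = aₖpₖ₋₁ + pₖ₋₂ and qₖ = aₖqₖ₋₁ + qₖ₋₂:
  k=0: a=1, p=1, q=1
  k=1: a=2, p=3, q=2
  k=2: a=19, p=58, q=39
  k=3: a=15, p=873, q=587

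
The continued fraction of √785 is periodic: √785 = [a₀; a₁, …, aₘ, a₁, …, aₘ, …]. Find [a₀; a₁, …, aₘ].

[28; 56]

a₀ = ⌊√785⌋ = 28.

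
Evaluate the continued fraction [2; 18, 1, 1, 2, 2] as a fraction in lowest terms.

458/223

Fold from the inside: start with 2/1.
  2 + 1/2 = 5/2
  1 + 2/5 = 7/5
  1 + 5/7 = 12/7
  18 + 7/12 = 223/12
  2 + 12/223 = 458/223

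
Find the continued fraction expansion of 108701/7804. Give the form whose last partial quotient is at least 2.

108701 = 13·7804 + 7249
7804 = 1·7249 + 555
7249 = 13·555 + 34
555 = 16·34 + 11
34 = 3·11 + 1
11 = 11·1 + 0  (stop)
So 108701/7804 = [13; 1, 13, 16, 3, 11].

[13; 1, 13, 16, 3, 11]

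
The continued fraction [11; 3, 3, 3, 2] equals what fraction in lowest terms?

Fold from the inside: start with 2/1.
  3 + 1/2 = 7/2
  3 + 2/7 = 23/7
  3 + 7/23 = 76/23
  11 + 23/76 = 859/76

859/76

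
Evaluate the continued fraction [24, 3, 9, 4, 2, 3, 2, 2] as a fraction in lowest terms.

Fold from the inside: start with 2/1.
  2 + 1/2 = 5/2
  3 + 2/5 = 17/5
  2 + 5/17 = 39/17
  4 + 17/39 = 173/39
  9 + 39/173 = 1596/173
  3 + 173/1596 = 4961/1596
  24 + 1596/4961 = 120660/4961

120660/4961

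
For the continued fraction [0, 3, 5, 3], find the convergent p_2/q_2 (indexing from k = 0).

Using pₖ = aₖpₖ₋₁ + pₖ₋₂, qₖ = aₖqₖ₋₁ + qₖ₋₂ (with p₋₁=1, p₋₂=0, q₋₁=0, q₋₂=1):
  k=0: a=0, p=0, q=1
  k=1: a=3, p=1, q=3
  k=2: a=5, p=5, q=16

5/16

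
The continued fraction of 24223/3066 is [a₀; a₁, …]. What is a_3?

19

24223 = 7·3066 + 2761   →  a_0 = 7
3066 = 1·2761 + 305   →  a_1 = 1
2761 = 9·305 + 16   →  a_2 = 9
305 = 19·16 + 1   →  a_3 = 19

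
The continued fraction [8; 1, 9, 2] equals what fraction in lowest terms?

Fold from the inside: start with 2/1.
  9 + 1/2 = 19/2
  1 + 2/19 = 21/19
  8 + 19/21 = 187/21

187/21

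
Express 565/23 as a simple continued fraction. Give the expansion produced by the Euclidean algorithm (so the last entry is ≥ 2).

565 = 24×23 + 13
23 = 1×13 + 10
13 = 1×10 + 3
10 = 3×3 + 1
3 = 3×1 + 0  (stop)
So 565/23 = [24; 1, 1, 3, 3].

[24; 1, 1, 3, 3]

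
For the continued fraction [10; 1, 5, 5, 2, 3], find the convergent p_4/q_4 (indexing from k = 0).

Using pₖ = aₖpₖ₋₁ + pₖ₋₂, qₖ = aₖqₖ₋₁ + qₖ₋₂ (with p₋₁=1, p₋₂=0, q₋₁=0, q₋₂=1):
  k=0: a=10, p=10, q=1
  k=1: a=1, p=11, q=1
  k=2: a=5, p=65, q=6
  k=3: a=5, p=336, q=31
  k=4: a=2, p=737, q=68

737/68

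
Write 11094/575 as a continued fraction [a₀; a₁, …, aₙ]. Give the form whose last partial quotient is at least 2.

11094 = 19*575 + 169
575 = 3*169 + 68
169 = 2*68 + 33
68 = 2*33 + 2
33 = 16*2 + 1
2 = 2*1 + 0  (stop)
So 11094/575 = [19; 3, 2, 2, 16, 2].

[19; 3, 2, 2, 16, 2]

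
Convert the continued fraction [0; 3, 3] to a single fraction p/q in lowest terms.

3/10

Fold from the inside: start with 3/1.
  3 + 1/3 = 10/3
  0 + 3/10 = 3/10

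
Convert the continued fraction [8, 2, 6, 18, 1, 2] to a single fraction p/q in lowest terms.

6211/734

Using pₖ = aₖpₖ₋₁ + pₖ₋₂ and qₖ = aₖqₖ₋₁ + qₖ₋₂:
  k=0: a=8, p=8, q=1
  k=1: a=2, p=17, q=2
  k=2: a=6, p=110, q=13
  k=3: a=18, p=1997, q=236
  k=4: a=1, p=2107, q=249
  k=5: a=2, p=6211, q=734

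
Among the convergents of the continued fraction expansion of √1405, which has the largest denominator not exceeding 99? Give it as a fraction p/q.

√1405 = [37; 2, 14, 2, 74, …] (period length 4).
Convergents:
  p_0/q_0 = 37/1
  p_1/q_1 = 75/2
  p_2/q_2 = 1087/29
  p_3/q_3 = 2249/60
  p_4/q_4 = 167513/4469
q_3 = 60 ≤ 99 < 4469 = q_4, so the answer is 2249/60.

2249/60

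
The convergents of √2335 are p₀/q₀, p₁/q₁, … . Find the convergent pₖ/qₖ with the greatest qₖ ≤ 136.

√2335 = [48; 3, 9, 3, 96, …] (period length 4).
Convergents:
  p_0/q_0 = 48/1
  p_1/q_1 = 145/3
  p_2/q_2 = 1353/28
  p_3/q_3 = 4204/87
  p_4/q_4 = 404937/8380
q_3 = 87 ≤ 136 < 8380 = q_4, so the answer is 4204/87.

4204/87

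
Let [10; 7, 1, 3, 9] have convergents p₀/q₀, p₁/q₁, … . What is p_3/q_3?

314/31

Using pₖ = aₖpₖ₋₁ + pₖ₋₂, qₖ = aₖqₖ₋₁ + qₖ₋₂ (with p₋₁=1, p₋₂=0, q₋₁=0, q₋₂=1):
  k=0: a=10, p=10, q=1
  k=1: a=7, p=71, q=7
  k=2: a=1, p=81, q=8
  k=3: a=3, p=314, q=31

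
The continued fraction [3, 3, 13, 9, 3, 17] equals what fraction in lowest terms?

Fold from the inside: start with 17/1.
  3 + 1/17 = 52/17
  9 + 17/52 = 485/52
  13 + 52/485 = 6357/485
  3 + 485/6357 = 19556/6357
  3 + 6357/19556 = 65025/19556

65025/19556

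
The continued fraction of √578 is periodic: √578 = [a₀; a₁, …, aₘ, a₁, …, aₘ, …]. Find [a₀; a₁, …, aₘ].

a₀ = ⌊√578⌋ = 24.

[24; 24, 48]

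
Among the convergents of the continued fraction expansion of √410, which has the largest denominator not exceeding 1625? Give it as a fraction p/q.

√410 = [20; 4, 40, …] (period length 2).
Convergents:
  p_0/q_0 = 20/1
  p_1/q_1 = 81/4
  p_2/q_2 = 3260/161
  p_3/q_3 = 13121/648
  p_4/q_4 = 528100/26081
q_3 = 648 ≤ 1625 < 26081 = q_4, so the answer is 13121/648.

13121/648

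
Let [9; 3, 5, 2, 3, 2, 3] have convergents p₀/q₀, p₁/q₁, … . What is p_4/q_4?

1127/121

Using pₖ = aₖpₖ₋₁ + pₖ₋₂, qₖ = aₖqₖ₋₁ + qₖ₋₂ (with p₋₁=1, p₋₂=0, q₋₁=0, q₋₂=1):
  k=0: a=9, p=9, q=1
  k=1: a=3, p=28, q=3
  k=2: a=5, p=149, q=16
  k=3: a=2, p=326, q=35
  k=4: a=3, p=1127, q=121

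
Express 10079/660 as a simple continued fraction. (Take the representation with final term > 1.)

[15; 3, 1, 2, 5, 11]

10079 = 15*660 + 179
660 = 3*179 + 123
179 = 1*123 + 56
123 = 2*56 + 11
56 = 5*11 + 1
11 = 11*1 + 0  (stop)
So 10079/660 = [15; 3, 1, 2, 5, 11].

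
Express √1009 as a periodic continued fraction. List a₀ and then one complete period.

[31; 1, 3, 3, 1, 62]

a₀ = ⌊√1009⌋ = 31.
With m₀=0, d₀=1 and mₖ₊₁ = dₖaₖ − mₖ, dₖ₊₁ = (n − mₖ₊₁²)/dₖ, aₖ₊₁ = ⌊(a₀+mₖ₊₁)/dₖ₊₁⌋:
  k=1: m=31, d=48, a=1
  k=2: m=17, d=15, a=3
  k=3: m=28, d=15, a=3
  k=4: m=17, d=48, a=1
  k=5: m=31, d=1, a=62
d=1 and a=2a₀=62 at k=5, so the next step gives (m, d) = (31, 48) again — its k=1 value — and the period has length 5.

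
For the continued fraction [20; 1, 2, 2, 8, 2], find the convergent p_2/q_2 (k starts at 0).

62/3

Using pₖ = aₖpₖ₋₁ + pₖ₋₂, qₖ = aₖqₖ₋₁ + qₖ₋₂ (with p₋₁=1, p₋₂=0, q₋₁=0, q₋₂=1):
  k=0: a=20, p=20, q=1
  k=1: a=1, p=21, q=1
  k=2: a=2, p=62, q=3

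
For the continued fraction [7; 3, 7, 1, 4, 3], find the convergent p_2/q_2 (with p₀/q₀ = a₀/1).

Using pₖ = aₖpₖ₋₁ + pₖ₋₂, qₖ = aₖqₖ₋₁ + qₖ₋₂ (with p₋₁=1, p₋₂=0, q₋₁=0, q₋₂=1):
  k=0: a=7, p=7, q=1
  k=1: a=3, p=22, q=3
  k=2: a=7, p=161, q=22

161/22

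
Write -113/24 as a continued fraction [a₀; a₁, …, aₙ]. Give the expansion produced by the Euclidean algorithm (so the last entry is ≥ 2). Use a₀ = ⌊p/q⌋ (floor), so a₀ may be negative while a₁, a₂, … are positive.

[-5; 3, 2, 3]

-113 = -5*24 + 7
24 = 3*7 + 3
7 = 2*3 + 1
3 = 3*1 + 0  (stop)
So -113/24 = [-5; 3, 2, 3].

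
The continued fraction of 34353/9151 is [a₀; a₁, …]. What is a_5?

34353 = 3·9151 + 6900   →  a_0 = 3
9151 = 1·6900 + 2251   →  a_1 = 1
6900 = 3·2251 + 147   →  a_2 = 3
2251 = 15·147 + 46   →  a_3 = 15
147 = 3·46 + 9   →  a_4 = 3
46 = 5·9 + 1   →  a_5 = 5

5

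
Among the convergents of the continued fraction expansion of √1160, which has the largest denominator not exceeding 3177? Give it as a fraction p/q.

39406/1157

√1160 = [34; 17, 68, …] (period length 2).
Convergents:
  p_0/q_0 = 34/1
  p_1/q_1 = 579/17
  p_2/q_2 = 39406/1157
  p_3/q_3 = 670481/19686
q_2 = 1157 ≤ 3177 < 19686 = q_3, so the answer is 39406/1157.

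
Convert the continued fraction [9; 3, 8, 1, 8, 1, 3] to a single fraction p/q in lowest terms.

10067/1080

Fold from the inside: start with 3/1.
  1 + 1/3 = 4/3
  8 + 3/4 = 35/4
  1 + 4/35 = 39/35
  8 + 35/39 = 347/39
  3 + 39/347 = 1080/347
  9 + 347/1080 = 10067/1080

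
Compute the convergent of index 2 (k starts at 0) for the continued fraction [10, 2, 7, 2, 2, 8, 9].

Using pₖ = aₖpₖ₋₁ + pₖ₋₂, qₖ = aₖqₖ₋₁ + qₖ₋₂ (with p₋₁=1, p₋₂=0, q₋₁=0, q₋₂=1):
  k=0: a=10, p=10, q=1
  k=1: a=2, p=21, q=2
  k=2: a=7, p=157, q=15

157/15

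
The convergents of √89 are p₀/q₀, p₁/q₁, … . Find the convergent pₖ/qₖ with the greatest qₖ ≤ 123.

500/53

√89 = [9; 2, 3, 3, 2, 18, …] (period length 5).
Convergents:
  p_0/q_0 = 9/1
  p_1/q_1 = 19/2
  p_2/q_2 = 66/7
  p_3/q_3 = 217/23
  p_4/q_4 = 500/53
  p_5/q_5 = 9217/977
q_4 = 53 ≤ 123 < 977 = q_5, so the answer is 500/53.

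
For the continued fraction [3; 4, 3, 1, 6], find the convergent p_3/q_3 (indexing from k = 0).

55/17

Using pₖ = aₖpₖ₋₁ + pₖ₋₂, qₖ = aₖqₖ₋₁ + qₖ₋₂ (with p₋₁=1, p₋₂=0, q₋₁=0, q₋₂=1):
  k=0: a=3, p=3, q=1
  k=1: a=4, p=13, q=4
  k=2: a=3, p=42, q=13
  k=3: a=1, p=55, q=17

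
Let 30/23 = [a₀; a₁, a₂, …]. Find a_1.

3

30 = 1·23 + 7   →  a_0 = 1
23 = 3·7 + 2   →  a_1 = 3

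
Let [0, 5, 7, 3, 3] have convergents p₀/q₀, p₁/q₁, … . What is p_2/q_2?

7/36

Using pₖ = aₖpₖ₋₁ + pₖ₋₂, qₖ = aₖqₖ₋₁ + qₖ₋₂ (with p₋₁=1, p₋₂=0, q₋₁=0, q₋₂=1):
  k=0: a=0, p=0, q=1
  k=1: a=5, p=1, q=5
  k=2: a=7, p=7, q=36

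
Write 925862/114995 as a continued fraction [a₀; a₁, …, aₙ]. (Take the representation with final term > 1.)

925862 = 8*114995 + 5902
114995 = 19*5902 + 2857
5902 = 2*2857 + 188
2857 = 15*188 + 37
188 = 5*37 + 3
37 = 12*3 + 1
3 = 3*1 + 0  (stop)
So 925862/114995 = [8; 19, 2, 15, 5, 12, 3].

[8; 19, 2, 15, 5, 12, 3]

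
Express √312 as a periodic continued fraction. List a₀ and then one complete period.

[17; 1, 1, 1, 34]

a₀ = ⌊√312⌋ = 17.
With m₀=0, d₀=1 and mₖ₊₁ = dₖaₖ − mₖ, dₖ₊₁ = (n − mₖ₊₁²)/dₖ, aₖ₊₁ = ⌊(a₀+mₖ₊₁)/dₖ₊₁⌋:
  k=1: m=17, d=23, a=1
  k=2: m=6, d=12, a=1
  k=3: m=6, d=23, a=1
  k=4: m=17, d=1, a=34
d=1 and a=2a₀=34 at k=4, so the next step gives (m, d) = (17, 23) again — its k=1 value — and the period has length 4.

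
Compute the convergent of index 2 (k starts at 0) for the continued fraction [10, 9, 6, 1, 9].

Using pₖ = aₖpₖ₋₁ + pₖ₋₂, qₖ = aₖqₖ₋₁ + qₖ₋₂ (with p₋₁=1, p₋₂=0, q₋₁=0, q₋₂=1):
  k=0: a=10, p=10, q=1
  k=1: a=9, p=91, q=9
  k=2: a=6, p=556, q=55

556/55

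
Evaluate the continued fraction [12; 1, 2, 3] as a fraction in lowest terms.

Fold from the inside: start with 3/1.
  2 + 1/3 = 7/3
  1 + 3/7 = 10/7
  12 + 7/10 = 127/10

127/10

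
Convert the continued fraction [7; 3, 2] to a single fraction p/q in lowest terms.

Using pₖ = aₖpₖ₋₁ + pₖ₋₂ and qₖ = aₖqₖ₋₁ + qₖ₋₂:
  k=0: a=7, p=7, q=1
  k=1: a=3, p=22, q=3
  k=2: a=2, p=51, q=7

51/7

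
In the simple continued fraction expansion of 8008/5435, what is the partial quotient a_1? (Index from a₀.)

2

8008 = 1·5435 + 2573   →  a_0 = 1
5435 = 2·2573 + 289   →  a_1 = 2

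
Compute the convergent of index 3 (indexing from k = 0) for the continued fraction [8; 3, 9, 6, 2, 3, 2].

Using pₖ = aₖpₖ₋₁ + pₖ₋₂, qₖ = aₖqₖ₋₁ + qₖ₋₂ (with p₋₁=1, p₋₂=0, q₋₁=0, q₋₂=1):
  k=0: a=8, p=8, q=1
  k=1: a=3, p=25, q=3
  k=2: a=9, p=233, q=28
  k=3: a=6, p=1423, q=171

1423/171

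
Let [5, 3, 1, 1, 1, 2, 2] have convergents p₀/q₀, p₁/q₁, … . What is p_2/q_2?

21/4

Using pₖ = aₖpₖ₋₁ + pₖ₋₂, qₖ = aₖqₖ₋₁ + qₖ₋₂ (with p₋₁=1, p₋₂=0, q₋₁=0, q₋₂=1):
  k=0: a=5, p=5, q=1
  k=1: a=3, p=16, q=3
  k=2: a=1, p=21, q=4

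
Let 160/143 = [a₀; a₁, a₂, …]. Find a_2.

2

160 = 1·143 + 17   →  a_0 = 1
143 = 8·17 + 7   →  a_1 = 8
17 = 2·7 + 3   →  a_2 = 2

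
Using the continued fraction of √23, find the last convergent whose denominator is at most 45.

√23 = [4; 1, 3, 1, 8, …] (period length 4).
Convergents:
  p_0/q_0 = 4/1
  p_1/q_1 = 5/1
  p_2/q_2 = 19/4
  p_3/q_3 = 24/5
  p_4/q_4 = 211/44
  p_5/q_5 = 235/49
q_4 = 44 ≤ 45 < 49 = q_5, so the answer is 211/44.

211/44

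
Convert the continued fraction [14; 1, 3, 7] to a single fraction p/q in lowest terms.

Using pₖ = aₖpₖ₋₁ + pₖ₋₂ and qₖ = aₖqₖ₋₁ + qₖ₋₂:
  k=0: a=14, p=14, q=1
  k=1: a=1, p=15, q=1
  k=2: a=3, p=59, q=4
  k=3: a=7, p=428, q=29

428/29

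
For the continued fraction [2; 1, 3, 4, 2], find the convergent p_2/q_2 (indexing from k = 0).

Using pₖ = aₖpₖ₋₁ + pₖ₋₂, qₖ = aₖqₖ₋₁ + qₖ₋₂ (with p₋₁=1, p₋₂=0, q₋₁=0, q₋₂=1):
  k=0: a=2, p=2, q=1
  k=1: a=1, p=3, q=1
  k=2: a=3, p=11, q=4

11/4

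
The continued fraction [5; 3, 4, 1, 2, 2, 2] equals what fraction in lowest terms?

Fold from the inside: start with 2/1.
  2 + 1/2 = 5/2
  2 + 2/5 = 12/5
  1 + 5/12 = 17/12
  4 + 12/17 = 80/17
  3 + 17/80 = 257/80
  5 + 80/257 = 1365/257

1365/257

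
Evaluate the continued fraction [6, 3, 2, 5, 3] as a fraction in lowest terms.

Using pₖ = aₖpₖ₋₁ + pₖ₋₂ and qₖ = aₖqₖ₋₁ + qₖ₋₂:
  k=0: a=6, p=6, q=1
  k=1: a=3, p=19, q=3
  k=2: a=2, p=44, q=7
  k=3: a=5, p=239, q=38
  k=4: a=3, p=761, q=121

761/121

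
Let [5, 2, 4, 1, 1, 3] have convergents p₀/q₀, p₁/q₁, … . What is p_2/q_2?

49/9

Using pₖ = aₖpₖ₋₁ + pₖ₋₂, qₖ = aₖqₖ₋₁ + qₖ₋₂ (with p₋₁=1, p₋₂=0, q₋₁=0, q₋₂=1):
  k=0: a=5, p=5, q=1
  k=1: a=2, p=11, q=2
  k=2: a=4, p=49, q=9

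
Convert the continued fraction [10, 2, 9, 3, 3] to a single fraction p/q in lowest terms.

2053/196

Fold from the inside: start with 3/1.
  3 + 1/3 = 10/3
  9 + 3/10 = 93/10
  2 + 10/93 = 196/93
  10 + 93/196 = 2053/196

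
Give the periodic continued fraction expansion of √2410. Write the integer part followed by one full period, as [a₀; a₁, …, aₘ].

a₀ = ⌊√2410⌋ = 49.
With m₀=0, d₀=1 and mₖ₊₁ = dₖaₖ − mₖ, dₖ₊₁ = (n − mₖ₊₁²)/dₖ, aₖ₊₁ = ⌊(a₀+mₖ₊₁)/dₖ₊₁⌋:
  k=1: m=49, d=9, a=10
  k=2: m=41, d=81, a=1
  k=3: m=40, d=10, a=8
  k=4: m=40, d=81, a=1
  k=5: m=41, d=9, a=10
  k=6: m=49, d=1, a=98
d=1 and a=2a₀=98 at k=6, so the next step gives (m, d) = (49, 9) again — its k=1 value — and the period has length 6.

[49; 10, 1, 8, 1, 10, 98]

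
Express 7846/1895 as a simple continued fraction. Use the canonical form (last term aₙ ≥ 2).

[4; 7, 8, 16, 2]

7846 = 4·1895 + 266
1895 = 7·266 + 33
266 = 8·33 + 2
33 = 16·2 + 1
2 = 2·1 + 0  (stop)
So 7846/1895 = [4; 7, 8, 16, 2].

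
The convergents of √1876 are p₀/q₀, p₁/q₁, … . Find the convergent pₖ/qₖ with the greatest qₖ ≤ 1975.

42923/991

√1876 = [43; 3, 5, 12, 5, 3, 86, …] (period length 6).
Convergents:
  p_0/q_0 = 43/1
  p_1/q_1 = 130/3
  p_2/q_2 = 693/16
  p_3/q_3 = 8446/195
  p_4/q_4 = 42923/991
  p_5/q_5 = 137215/3168
q_4 = 991 ≤ 1975 < 3168 = q_5, so the answer is 42923/991.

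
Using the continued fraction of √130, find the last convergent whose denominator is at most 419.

2611/229

√130 = [11; 2, 2, 22, …] (period length 3).
Convergents:
  p_0/q_0 = 11/1
  p_1/q_1 = 23/2
  p_2/q_2 = 57/5
  p_3/q_3 = 1277/112
  p_4/q_4 = 2611/229
  p_5/q_5 = 6499/570
q_4 = 229 ≤ 419 < 570 = q_5, so the answer is 2611/229.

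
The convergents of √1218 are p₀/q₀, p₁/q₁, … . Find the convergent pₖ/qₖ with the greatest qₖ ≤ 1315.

√1218 = [34; 1, 8, 1, 68, …] (period length 4).
Convergents:
  p_0/q_0 = 34/1
  p_1/q_1 = 35/1
  p_2/q_2 = 314/9
  p_3/q_3 = 349/10
  p_4/q_4 = 24046/689
  p_5/q_5 = 24395/699
  p_6/q_6 = 219206/6281
q_5 = 699 ≤ 1315 < 6281 = q_6, so the answer is 24395/699.

24395/699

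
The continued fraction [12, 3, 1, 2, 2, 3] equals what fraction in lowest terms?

1092/89

Fold from the inside: start with 3/1.
  2 + 1/3 = 7/3
  2 + 3/7 = 17/7
  1 + 7/17 = 24/17
  3 + 17/24 = 89/24
  12 + 24/89 = 1092/89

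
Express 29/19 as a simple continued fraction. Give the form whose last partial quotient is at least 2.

29 = 1·19 + 10
19 = 1·10 + 9
10 = 1·9 + 1
9 = 9·1 + 0  (stop)
So 29/19 = [1; 1, 1, 9].

[1; 1, 1, 9]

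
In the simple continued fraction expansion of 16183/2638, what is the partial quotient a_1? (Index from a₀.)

7

16183 = 6·2638 + 355   →  a_0 = 6
2638 = 7·355 + 153   →  a_1 = 7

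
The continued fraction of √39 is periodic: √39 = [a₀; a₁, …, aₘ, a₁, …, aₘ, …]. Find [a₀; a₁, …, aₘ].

a₀ = ⌊√39⌋ = 6.
With m₀=0, d₀=1 and mₖ₊₁ = dₖaₖ − mₖ, dₖ₊₁ = (n − mₖ₊₁²)/dₖ, aₖ₊₁ = ⌊(a₀+mₖ₊₁)/dₖ₊₁⌋:
  k=1: m=6, d=3, a=4
  k=2: m=6, d=1, a=12
d=1 and a=2a₀=12 at k=2, so the next step gives (m, d) = (6, 3) again — its k=1 value — and the period has length 2.

[6; 4, 12]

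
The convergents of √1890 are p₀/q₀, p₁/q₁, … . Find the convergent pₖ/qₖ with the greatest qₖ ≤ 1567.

√1890 = [43; 2, 9, 6, 9, 2, 86, …] (period length 6).
Convergents:
  p_0/q_0 = 43/1
  p_1/q_1 = 87/2
  p_2/q_2 = 826/19
  p_3/q_3 = 5043/116
  p_4/q_4 = 46213/1063
  p_5/q_5 = 97469/2242
q_4 = 1063 ≤ 1567 < 2242 = q_5, so the answer is 46213/1063.

46213/1063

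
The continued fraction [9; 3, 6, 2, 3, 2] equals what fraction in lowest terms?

3028/325

Fold from the inside: start with 2/1.
  3 + 1/2 = 7/2
  2 + 2/7 = 16/7
  6 + 7/16 = 103/16
  3 + 16/103 = 325/103
  9 + 103/325 = 3028/325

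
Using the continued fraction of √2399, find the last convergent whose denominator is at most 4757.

√2399 = [48; 1, 47, 1, 96, …] (period length 4).
Convergents:
  p_0/q_0 = 48/1
  p_1/q_1 = 49/1
  p_2/q_2 = 2351/48
  p_3/q_3 = 2400/49
  p_4/q_4 = 232751/4752
  p_5/q_5 = 235151/4801
q_4 = 4752 ≤ 4757 < 4801 = q_5, so the answer is 232751/4752.

232751/4752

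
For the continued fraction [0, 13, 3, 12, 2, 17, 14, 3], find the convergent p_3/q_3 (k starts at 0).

Using pₖ = aₖpₖ₋₁ + pₖ₋₂, qₖ = aₖqₖ₋₁ + qₖ₋₂ (with p₋₁=1, p₋₂=0, q₋₁=0, q₋₂=1):
  k=0: a=0, p=0, q=1
  k=1: a=13, p=1, q=13
  k=2: a=3, p=3, q=40
  k=3: a=12, p=37, q=493

37/493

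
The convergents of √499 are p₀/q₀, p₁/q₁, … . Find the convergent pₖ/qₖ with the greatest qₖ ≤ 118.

√499 = [22; 2, 1, 21, 1, 2, 44, …] (period length 6).
Convergents:
  p_0/q_0 = 22/1
  p_1/q_1 = 45/2
  p_2/q_2 = 67/3
  p_3/q_3 = 1452/65
  p_4/q_4 = 1519/68
  p_5/q_5 = 4490/201
q_4 = 68 ≤ 118 < 201 = q_5, so the answer is 1519/68.

1519/68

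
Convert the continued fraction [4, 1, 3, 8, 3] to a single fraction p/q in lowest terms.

490/103

Fold from the inside: start with 3/1.
  8 + 1/3 = 25/3
  3 + 3/25 = 78/25
  1 + 25/78 = 103/78
  4 + 78/103 = 490/103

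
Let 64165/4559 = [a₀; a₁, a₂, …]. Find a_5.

1

64165 = 14·4559 + 339   →  a_0 = 14
4559 = 13·339 + 152   →  a_1 = 13
339 = 2·152 + 35   →  a_2 = 2
152 = 4·35 + 12   →  a_3 = 4
35 = 2·12 + 11   →  a_4 = 2
12 = 1·11 + 1   →  a_5 = 1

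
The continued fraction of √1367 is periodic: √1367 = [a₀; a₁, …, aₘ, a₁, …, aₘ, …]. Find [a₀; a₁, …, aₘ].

a₀ = ⌊√1367⌋ = 36.
With m₀=0, d₀=1 and mₖ₊₁ = dₖaₖ − mₖ, dₖ₊₁ = (n − mₖ₊₁²)/dₖ, aₖ₊₁ = ⌊(a₀+mₖ₊₁)/dₖ₊₁⌋:
  k=1: m=36, d=71, a=1
  k=2: m=35, d=2, a=35
  k=3: m=35, d=71, a=1
  k=4: m=36, d=1, a=72
d=1 and a=2a₀=72 at k=4, so the next step gives (m, d) = (36, 71) again — its k=1 value — and the period has length 4.

[36; 1, 35, 1, 72]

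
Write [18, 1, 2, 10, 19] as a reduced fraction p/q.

11057/592

Fold from the inside: start with 19/1.
  10 + 1/19 = 191/19
  2 + 19/191 = 401/191
  1 + 191/401 = 592/401
  18 + 401/592 = 11057/592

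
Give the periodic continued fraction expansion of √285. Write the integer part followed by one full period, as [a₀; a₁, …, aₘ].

[16; 1, 7, 2, 7, 1, 32]

a₀ = ⌊√285⌋ = 16.
With m₀=0, d₀=1 and mₖ₊₁ = dₖaₖ − mₖ, dₖ₊₁ = (n − mₖ₊₁²)/dₖ, aₖ₊₁ = ⌊(a₀+mₖ₊₁)/dₖ₊₁⌋:
  k=1: m=16, d=29, a=1
  k=2: m=13, d=4, a=7
  k=3: m=15, d=15, a=2
  k=4: m=15, d=4, a=7
  k=5: m=13, d=29, a=1
  k=6: m=16, d=1, a=32
d=1 and a=2a₀=32 at k=6, so the next step gives (m, d) = (16, 29) again — its k=1 value — and the period has length 6.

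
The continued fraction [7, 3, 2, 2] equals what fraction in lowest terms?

Using pₖ = aₖpₖ₋₁ + pₖ₋₂ and qₖ = aₖqₖ₋₁ + qₖ₋₂:
  k=0: a=7, p=7, q=1
  k=1: a=3, p=22, q=3
  k=2: a=2, p=51, q=7
  k=3: a=2, p=124, q=17

124/17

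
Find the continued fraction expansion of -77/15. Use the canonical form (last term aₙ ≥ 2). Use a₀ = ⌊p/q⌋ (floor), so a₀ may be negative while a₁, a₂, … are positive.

[-6; 1, 6, 2]

-77 = -6*15 + 13
15 = 1*13 + 2
13 = 6*2 + 1
2 = 2*1 + 0  (stop)
So -77/15 = [-6; 1, 6, 2].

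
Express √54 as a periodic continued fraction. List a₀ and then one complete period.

a₀ = ⌊√54⌋ = 7.
With m₀=0, d₀=1 and mₖ₊₁ = dₖaₖ − mₖ, dₖ₊₁ = (n − mₖ₊₁²)/dₖ, aₖ₊₁ = ⌊(a₀+mₖ₊₁)/dₖ₊₁⌋:
  k=1: m=7, d=5, a=2
  k=2: m=3, d=9, a=1
  k=3: m=6, d=2, a=6
  k=4: m=6, d=9, a=1
  k=5: m=3, d=5, a=2
  k=6: m=7, d=1, a=14
d=1 and a=2a₀=14 at k=6, so the next step gives (m, d) = (7, 5) again — its k=1 value — and the period has length 6.

[7; 2, 1, 6, 1, 2, 14]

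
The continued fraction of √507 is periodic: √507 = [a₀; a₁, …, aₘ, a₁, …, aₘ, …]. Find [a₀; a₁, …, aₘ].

[22; 1, 1, 14, 1, 1, 44]

a₀ = ⌊√507⌋ = 22.
With m₀=0, d₀=1 and mₖ₊₁ = dₖaₖ − mₖ, dₖ₊₁ = (n − mₖ₊₁²)/dₖ, aₖ₊₁ = ⌊(a₀+mₖ₊₁)/dₖ₊₁⌋:
  k=1: m=22, d=23, a=1
  k=2: m=1, d=22, a=1
  k=3: m=21, d=3, a=14
  k=4: m=21, d=22, a=1
  k=5: m=1, d=23, a=1
  k=6: m=22, d=1, a=44
d=1 and a=2a₀=44 at k=6, so the next step gives (m, d) = (22, 23) again — its k=1 value — and the period has length 6.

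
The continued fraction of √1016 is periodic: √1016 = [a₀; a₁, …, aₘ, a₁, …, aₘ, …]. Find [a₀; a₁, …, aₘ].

a₀ = ⌊√1016⌋ = 31.
With m₀=0, d₀=1 and mₖ₊₁ = dₖaₖ − mₖ, dₖ₊₁ = (n − mₖ₊₁²)/dₖ, aₖ₊₁ = ⌊(a₀+mₖ₊₁)/dₖ₊₁⌋:
  k=1: m=31, d=55, a=1
  k=2: m=24, d=8, a=6
  k=3: m=24, d=55, a=1
  k=4: m=31, d=1, a=62
d=1 and a=2a₀=62 at k=4, so the next step gives (m, d) = (31, 55) again — its k=1 value — and the period has length 4.

[31; 1, 6, 1, 62]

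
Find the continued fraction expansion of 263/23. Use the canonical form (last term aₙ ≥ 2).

263 = 11·23 + 10
23 = 2·10 + 3
10 = 3·3 + 1
3 = 3·1 + 0  (stop)
So 263/23 = [11; 2, 3, 3].

[11; 2, 3, 3]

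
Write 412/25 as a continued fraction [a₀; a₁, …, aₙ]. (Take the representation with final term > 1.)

[16; 2, 12]

412 = 16·25 + 12
25 = 2·12 + 1
12 = 12·1 + 0  (stop)
So 412/25 = [16; 2, 12].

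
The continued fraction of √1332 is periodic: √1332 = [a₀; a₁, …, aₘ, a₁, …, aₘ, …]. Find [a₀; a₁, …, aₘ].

[36; 2, 72]

a₀ = ⌊√1332⌋ = 36.
With m₀=0, d₀=1 and mₖ₊₁ = dₖaₖ − mₖ, dₖ₊₁ = (n − mₖ₊₁²)/dₖ, aₖ₊₁ = ⌊(a₀+mₖ₊₁)/dₖ₊₁⌋:
  k=1: m=36, d=36, a=2
  k=2: m=36, d=1, a=72
d=1 and a=2a₀=72 at k=2, so the next step gives (m, d) = (36, 36) again — its k=1 value — and the period has length 2.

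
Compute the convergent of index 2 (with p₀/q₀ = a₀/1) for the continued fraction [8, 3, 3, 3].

Using pₖ = aₖpₖ₋₁ + pₖ₋₂, qₖ = aₖqₖ₋₁ + qₖ₋₂ (with p₋₁=1, p₋₂=0, q₋₁=0, q₋₂=1):
  k=0: a=8, p=8, q=1
  k=1: a=3, p=25, q=3
  k=2: a=3, p=83, q=10

83/10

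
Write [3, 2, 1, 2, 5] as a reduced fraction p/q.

Fold from the inside: start with 5/1.
  2 + 1/5 = 11/5
  1 + 5/11 = 16/11
  2 + 11/16 = 43/16
  3 + 16/43 = 145/43

145/43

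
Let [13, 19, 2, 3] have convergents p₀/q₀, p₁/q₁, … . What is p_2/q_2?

Using pₖ = aₖpₖ₋₁ + pₖ₋₂, qₖ = aₖqₖ₋₁ + qₖ₋₂ (with p₋₁=1, p₋₂=0, q₋₁=0, q₋₂=1):
  k=0: a=13, p=13, q=1
  k=1: a=19, p=248, q=19
  k=2: a=2, p=509, q=39

509/39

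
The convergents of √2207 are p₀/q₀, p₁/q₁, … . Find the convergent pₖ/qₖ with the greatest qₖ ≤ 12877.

207505/4417

√2207 = [46; 1, 45, 1, 92, …] (period length 4).
Convergents:
  p_0/q_0 = 46/1
  p_1/q_1 = 47/1
  p_2/q_2 = 2161/46
  p_3/q_3 = 2208/47
  p_4/q_4 = 205297/4370
  p_5/q_5 = 207505/4417
  p_6/q_6 = 9543022/203135
q_5 = 4417 ≤ 12877 < 203135 = q_6, so the answer is 207505/4417.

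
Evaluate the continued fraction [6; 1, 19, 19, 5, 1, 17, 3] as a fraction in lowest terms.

873541/125687

Fold from the inside: start with 3/1.
  17 + 1/3 = 52/3
  1 + 3/52 = 55/52
  5 + 52/55 = 327/55
  19 + 55/327 = 6268/327
  19 + 327/6268 = 119419/6268
  1 + 6268/119419 = 125687/119419
  6 + 119419/125687 = 873541/125687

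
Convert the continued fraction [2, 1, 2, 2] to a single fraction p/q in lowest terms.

Fold from the inside: start with 2/1.
  2 + 1/2 = 5/2
  1 + 2/5 = 7/5
  2 + 5/7 = 19/7

19/7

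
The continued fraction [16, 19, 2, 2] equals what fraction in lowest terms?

Fold from the inside: start with 2/1.
  2 + 1/2 = 5/2
  19 + 2/5 = 97/5
  16 + 5/97 = 1557/97

1557/97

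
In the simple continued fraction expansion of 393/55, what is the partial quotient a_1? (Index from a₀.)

6

393 = 7·55 + 8   →  a_0 = 7
55 = 6·8 + 7   →  a_1 = 6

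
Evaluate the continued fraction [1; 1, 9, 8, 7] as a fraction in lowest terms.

1097/577

Using pₖ = aₖpₖ₋₁ + pₖ₋₂ and qₖ = aₖqₖ₋₁ + qₖ₋₂:
  k=0: a=1, p=1, q=1
  k=1: a=1, p=2, q=1
  k=2: a=9, p=19, q=10
  k=3: a=8, p=154, q=81
  k=4: a=7, p=1097, q=577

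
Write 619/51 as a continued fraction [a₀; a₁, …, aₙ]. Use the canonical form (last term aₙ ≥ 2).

[12; 7, 3, 2]

619 = 12×51 + 7
51 = 7×7 + 2
7 = 3×2 + 1
2 = 2×1 + 0  (stop)
So 619/51 = [12; 7, 3, 2].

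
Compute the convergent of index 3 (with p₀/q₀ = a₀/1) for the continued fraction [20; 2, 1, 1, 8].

102/5

Using pₖ = aₖpₖ₋₁ + pₖ₋₂, qₖ = aₖqₖ₋₁ + qₖ₋₂ (with p₋₁=1, p₋₂=0, q₋₁=0, q₋₂=1):
  k=0: a=20, p=20, q=1
  k=1: a=2, p=41, q=2
  k=2: a=1, p=61, q=3
  k=3: a=1, p=102, q=5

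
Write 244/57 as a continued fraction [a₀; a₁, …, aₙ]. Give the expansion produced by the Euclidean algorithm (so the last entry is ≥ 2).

[4; 3, 1, 1, 3, 2]

244 = 4·57 + 16
57 = 3·16 + 9
16 = 1·9 + 7
9 = 1·7 + 2
7 = 3·2 + 1
2 = 2·1 + 0  (stop)
So 244/57 = [4; 3, 1, 1, 3, 2].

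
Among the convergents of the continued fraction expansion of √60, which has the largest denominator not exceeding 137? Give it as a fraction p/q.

488/63

√60 = [7; 1, 2, 1, 14, …] (period length 4).
Convergents:
  p_0/q_0 = 7/1
  p_1/q_1 = 8/1
  p_2/q_2 = 23/3
  p_3/q_3 = 31/4
  p_4/q_4 = 457/59
  p_5/q_5 = 488/63
  p_6/q_6 = 1433/185
q_5 = 63 ≤ 137 < 185 = q_6, so the answer is 488/63.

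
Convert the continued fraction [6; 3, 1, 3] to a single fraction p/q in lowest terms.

94/15

Fold from the inside: start with 3/1.
  1 + 1/3 = 4/3
  3 + 3/4 = 15/4
  6 + 4/15 = 94/15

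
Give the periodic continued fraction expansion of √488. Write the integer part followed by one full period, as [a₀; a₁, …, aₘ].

[22; 11, 44]

a₀ = ⌊√488⌋ = 22.
With m₀=0, d₀=1 and mₖ₊₁ = dₖaₖ − mₖ, dₖ₊₁ = (n − mₖ₊₁²)/dₖ, aₖ₊₁ = ⌊(a₀+mₖ₊₁)/dₖ₊₁⌋:
  k=1: m=22, d=4, a=11
  k=2: m=22, d=1, a=44
d=1 and a=2a₀=44 at k=2, so the next step gives (m, d) = (22, 4) again — its k=1 value — and the period has length 2.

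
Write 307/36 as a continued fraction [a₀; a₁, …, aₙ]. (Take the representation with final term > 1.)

307 = 8*36 + 19
36 = 1*19 + 17
19 = 1*17 + 2
17 = 8*2 + 1
2 = 2*1 + 0  (stop)
So 307/36 = [8; 1, 1, 8, 2].

[8; 1, 1, 8, 2]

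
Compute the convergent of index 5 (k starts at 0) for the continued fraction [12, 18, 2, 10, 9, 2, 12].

Using pₖ = aₖpₖ₋₁ + pₖ₋₂, qₖ = aₖqₖ₋₁ + qₖ₋₂ (with p₋₁=1, p₋₂=0, q₋₁=0, q₋₂=1):
  k=0: a=12, p=12, q=1
  k=1: a=18, p=217, q=18
  k=2: a=2, p=446, q=37
  k=3: a=10, p=4677, q=388
  k=4: a=9, p=42539, q=3529
  k=5: a=2, p=89755, q=7446

89755/7446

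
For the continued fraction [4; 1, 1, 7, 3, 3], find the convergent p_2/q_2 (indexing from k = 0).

Using pₖ = aₖpₖ₋₁ + pₖ₋₂, qₖ = aₖqₖ₋₁ + qₖ₋₂ (with p₋₁=1, p₋₂=0, q₋₁=0, q₋₂=1):
  k=0: a=4, p=4, q=1
  k=1: a=1, p=5, q=1
  k=2: a=1, p=9, q=2

9/2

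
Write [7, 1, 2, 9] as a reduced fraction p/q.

215/28

Using pₖ = aₖpₖ₋₁ + pₖ₋₂ and qₖ = aₖqₖ₋₁ + qₖ₋₂:
  k=0: a=7, p=7, q=1
  k=1: a=1, p=8, q=1
  k=2: a=2, p=23, q=3
  k=3: a=9, p=215, q=28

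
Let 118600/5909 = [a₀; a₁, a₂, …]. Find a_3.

118600 = 20·5909 + 420   →  a_0 = 20
5909 = 14·420 + 29   →  a_1 = 14
420 = 14·29 + 14   →  a_2 = 14
29 = 2·14 + 1   →  a_3 = 2

2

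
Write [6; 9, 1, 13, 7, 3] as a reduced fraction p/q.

18839/3088

Fold from the inside: start with 3/1.
  7 + 1/3 = 22/3
  13 + 3/22 = 289/22
  1 + 22/289 = 311/289
  9 + 289/311 = 3088/311
  6 + 311/3088 = 18839/3088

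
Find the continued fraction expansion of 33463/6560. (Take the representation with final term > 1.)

[5; 9, 1, 8, 2, 8, 4]

33463 = 5*6560 + 663
6560 = 9*663 + 593
663 = 1*593 + 70
593 = 8*70 + 33
70 = 2*33 + 4
33 = 8*4 + 1
4 = 4*1 + 0  (stop)
So 33463/6560 = [5; 9, 1, 8, 2, 8, 4].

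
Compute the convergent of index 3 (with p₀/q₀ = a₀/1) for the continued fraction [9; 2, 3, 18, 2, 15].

1207/128

Using pₖ = aₖpₖ₋₁ + pₖ₋₂, qₖ = aₖqₖ₋₁ + qₖ₋₂ (with p₋₁=1, p₋₂=0, q₋₁=0, q₋₂=1):
  k=0: a=9, p=9, q=1
  k=1: a=2, p=19, q=2
  k=2: a=3, p=66, q=7
  k=3: a=18, p=1207, q=128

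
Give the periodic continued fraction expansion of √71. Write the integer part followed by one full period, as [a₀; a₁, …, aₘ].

[8; 2, 2, 1, 7, 1, 2, 2, 16]

a₀ = ⌊√71⌋ = 8.
With m₀=0, d₀=1 and mₖ₊₁ = dₖaₖ − mₖ, dₖ₊₁ = (n − mₖ₊₁²)/dₖ, aₖ₊₁ = ⌊(a₀+mₖ₊₁)/dₖ₊₁⌋:
  k=1: m=8, d=7, a=2
  k=2: m=6, d=5, a=2
  k=3: m=4, d=11, a=1
  k=4: m=7, d=2, a=7
  k=5: m=7, d=11, a=1
  k=6: m=4, d=5, a=2
  k=7: m=6, d=7, a=2
  k=8: m=8, d=1, a=16
d=1 and a=2a₀=16 at k=8, so the next step gives (m, d) = (8, 7) again — its k=1 value — and the period has length 8.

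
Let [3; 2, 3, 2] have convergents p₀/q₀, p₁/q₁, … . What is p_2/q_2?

24/7

Using pₖ = aₖpₖ₋₁ + pₖ₋₂, qₖ = aₖqₖ₋₁ + qₖ₋₂ (with p₋₁=1, p₋₂=0, q₋₁=0, q₋₂=1):
  k=0: a=3, p=3, q=1
  k=1: a=2, p=7, q=2
  k=2: a=3, p=24, q=7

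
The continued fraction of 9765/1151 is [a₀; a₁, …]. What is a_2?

15

9765 = 8·1151 + 557   →  a_0 = 8
1151 = 2·557 + 37   →  a_1 = 2
557 = 15·37 + 2   →  a_2 = 15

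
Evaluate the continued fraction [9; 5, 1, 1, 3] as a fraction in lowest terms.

358/39

Fold from the inside: start with 3/1.
  1 + 1/3 = 4/3
  1 + 3/4 = 7/4
  5 + 4/7 = 39/7
  9 + 7/39 = 358/39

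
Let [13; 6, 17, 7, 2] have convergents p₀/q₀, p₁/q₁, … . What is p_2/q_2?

Using pₖ = aₖpₖ₋₁ + pₖ₋₂, qₖ = aₖqₖ₋₁ + qₖ₋₂ (with p₋₁=1, p₋₂=0, q₋₁=0, q₋₂=1):
  k=0: a=13, p=13, q=1
  k=1: a=6, p=79, q=6
  k=2: a=17, p=1356, q=103

1356/103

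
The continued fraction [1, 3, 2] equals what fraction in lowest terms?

9/7

Fold from the inside: start with 2/1.
  3 + 1/2 = 7/2
  1 + 2/7 = 9/7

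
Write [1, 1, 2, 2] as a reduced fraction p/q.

Using pₖ = aₖpₖ₋₁ + pₖ₋₂ and qₖ = aₖqₖ₋₁ + qₖ₋₂:
  k=0: a=1, p=1, q=1
  k=1: a=1, p=2, q=1
  k=2: a=2, p=5, q=3
  k=3: a=2, p=12, q=7

12/7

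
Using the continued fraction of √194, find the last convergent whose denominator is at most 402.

√194 = [13; 1, 12, 1, 26, …] (period length 4).
Convergents:
  p_0/q_0 = 13/1
  p_1/q_1 = 14/1
  p_2/q_2 = 181/13
  p_3/q_3 = 195/14
  p_4/q_4 = 5251/377
  p_5/q_5 = 5446/391
  p_6/q_6 = 70603/5069
q_5 = 391 ≤ 402 < 5069 = q_6, so the answer is 5446/391.

5446/391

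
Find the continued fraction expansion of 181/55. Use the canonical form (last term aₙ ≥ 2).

181 = 3×55 + 16
55 = 3×16 + 7
16 = 2×7 + 2
7 = 3×2 + 1
2 = 2×1 + 0  (stop)
So 181/55 = [3; 3, 2, 3, 2].

[3; 3, 2, 3, 2]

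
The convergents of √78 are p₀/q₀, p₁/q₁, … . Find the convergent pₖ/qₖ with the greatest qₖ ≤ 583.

√78 = [8; 1, 4, 1, 16, …] (period length 4).
Convergents:
  p_0/q_0 = 8/1
  p_1/q_1 = 9/1
  p_2/q_2 = 44/5
  p_3/q_3 = 53/6
  p_4/q_4 = 892/101
  p_5/q_5 = 945/107
  p_6/q_6 = 4672/529
  p_7/q_7 = 5617/636
q_6 = 529 ≤ 583 < 636 = q_7, so the answer is 4672/529.

4672/529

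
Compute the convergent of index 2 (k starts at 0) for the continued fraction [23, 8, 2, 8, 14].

Using pₖ = aₖpₖ₋₁ + pₖ₋₂, qₖ = aₖqₖ₋₁ + qₖ₋₂ (with p₋₁=1, p₋₂=0, q₋₁=0, q₋₂=1):
  k=0: a=23, p=23, q=1
  k=1: a=8, p=185, q=8
  k=2: a=2, p=393, q=17

393/17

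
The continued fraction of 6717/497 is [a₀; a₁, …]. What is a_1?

6717 = 13·497 + 256   →  a_0 = 13
497 = 1·256 + 241   →  a_1 = 1

1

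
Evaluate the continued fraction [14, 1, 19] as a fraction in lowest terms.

Using pₖ = aₖpₖ₋₁ + pₖ₋₂ and qₖ = aₖqₖ₋₁ + qₖ₋₂:
  k=0: a=14, p=14, q=1
  k=1: a=1, p=15, q=1
  k=2: a=19, p=299, q=20

299/20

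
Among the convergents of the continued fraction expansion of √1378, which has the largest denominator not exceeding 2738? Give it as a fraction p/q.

√1378 = [37; 8, 4, 4, 8, 74, …] (period length 5).
Convergents:
  p_0/q_0 = 37/1
  p_1/q_1 = 297/8
  p_2/q_2 = 1225/33
  p_3/q_3 = 5197/140
  p_4/q_4 = 42801/1153
  p_5/q_5 = 3172471/85462
q_4 = 1153 ≤ 2738 < 85462 = q_5, so the answer is 42801/1153.

42801/1153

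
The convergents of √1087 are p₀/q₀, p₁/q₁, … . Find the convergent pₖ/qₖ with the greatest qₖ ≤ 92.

√1087 = [32; 1, 31, 1, 64, …] (period length 4).
Convergents:
  p_0/q_0 = 32/1
  p_1/q_1 = 33/1
  p_2/q_2 = 1055/32
  p_3/q_3 = 1088/33
  p_4/q_4 = 70687/2144
q_3 = 33 ≤ 92 < 2144 = q_4, so the answer is 1088/33.

1088/33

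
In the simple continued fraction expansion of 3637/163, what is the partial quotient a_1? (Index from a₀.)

3

3637 = 22·163 + 51   →  a_0 = 22
163 = 3·51 + 10   →  a_1 = 3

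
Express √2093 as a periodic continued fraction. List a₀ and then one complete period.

[45; 1, 2, 1, 90]

a₀ = ⌊√2093⌋ = 45.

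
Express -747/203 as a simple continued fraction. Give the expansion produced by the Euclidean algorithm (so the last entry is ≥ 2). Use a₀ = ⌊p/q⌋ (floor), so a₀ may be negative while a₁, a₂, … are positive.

[-4; 3, 8, 8]

-747 = -4*203 + 65
203 = 3*65 + 8
65 = 8*8 + 1
8 = 8*1 + 0  (stop)
So -747/203 = [-4; 3, 8, 8].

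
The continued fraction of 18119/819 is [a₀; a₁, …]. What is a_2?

18119 = 22·819 + 101   →  a_0 = 22
819 = 8·101 + 11   →  a_1 = 8
101 = 9·11 + 2   →  a_2 = 9

9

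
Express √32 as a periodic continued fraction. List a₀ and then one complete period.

[5; 1, 1, 1, 10]

a₀ = ⌊√32⌋ = 5.
With m₀=0, d₀=1 and mₖ₊₁ = dₖaₖ − mₖ, dₖ₊₁ = (n − mₖ₊₁²)/dₖ, aₖ₊₁ = ⌊(a₀+mₖ₊₁)/dₖ₊₁⌋:
  k=1: m=5, d=7, a=1
  k=2: m=2, d=4, a=1
  k=3: m=2, d=7, a=1
  k=4: m=5, d=1, a=10
d=1 and a=2a₀=10 at k=4, so the next step gives (m, d) = (5, 7) again — its k=1 value — and the period has length 4.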